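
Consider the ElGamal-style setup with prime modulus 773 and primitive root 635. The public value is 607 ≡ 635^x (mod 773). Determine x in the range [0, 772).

Baby-step giant-step with m = ceil(sqrt(772)) = 28.
Baby table (635^j mod 773 for j=0..27):
  0:1  1:635  2:492  3:128  4:115  5:363  6:151  7:33
  8:84  9:3  10:359  11:703  12:384  13:345  14:316  15:453
  16:99  17:252  18:9  19:304  20:563  21:379  22:262  23:175
  24:586  25:297  26:756  27:27
Giant step factor: 635^(-28) ≡ 545 (mod 773).
Scan 607·545^i mod 773 for i = 0, 1, …:
  i=0: 607   i=1: 744   i=2: 428   i=3: 587
  i=4: 666   i=5: 433   i=6: 220   i=7: 85
  i=8: 718   i=9: 172     …   i=15: 722
  i=16: 33
Match at i=16, j=7: x = 16·28 + 7 = 455.

455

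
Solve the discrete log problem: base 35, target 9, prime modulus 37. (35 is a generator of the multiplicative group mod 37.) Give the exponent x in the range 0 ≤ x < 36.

Successive powers of 35 modulo 37:
  35^0=1  35^1=35  35^2=4  35^3=29  35^4=16  35^5=5
  35^6=27  35^7=20  35^8=34  35^9=6  35^10=25  35^11=24
  35^12=26  35^13=22  35^14=30  35^15=14  35^16=9
So 35^16 ≡ 9 (mod 37), giving x = 16.

16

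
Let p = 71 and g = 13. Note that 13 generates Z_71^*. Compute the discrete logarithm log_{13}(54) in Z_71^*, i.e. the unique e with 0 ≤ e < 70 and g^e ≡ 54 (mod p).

Baby-step giant-step with m = ceil(sqrt(70)) = 9.
Baby table (13^j mod 71 for j=0..8):
  0:1  1:13  2:27  3:67  4:19  5:34  6:16  7:66
  8:6
Giant step factor: 13^(-9) ≡ 61 (mod 71).
Scan 54·61^i mod 71 for i = 0, 1, …:
  i=0: 54   i=1: 28   i=2: 4   i=3: 31
  i=4: 45   i=5: 47   i=6: 27
Match at i=6, j=2: e = 6·9 + 2 = 56.

56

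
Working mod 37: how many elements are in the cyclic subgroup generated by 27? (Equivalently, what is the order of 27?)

6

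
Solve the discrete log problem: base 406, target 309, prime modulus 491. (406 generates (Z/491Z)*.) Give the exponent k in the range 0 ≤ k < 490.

Baby-step giant-step with m = ceil(sqrt(490)) = 23.
Baby table (406^j mod 491 for j=0..22):
  0:1  1:406  2:351  3:116  4:451  5:454  6:199  7:270
  8:127  9:7  10:387  11:2  12:321  13:211  14:232  15:411
  16:417  17:398  18:49  19:254  20:14  21:283  22:4
Giant step factor: 406^(-23) ≡ 478 (mod 491).
Scan 309·478^i mod 491 for i = 0, 1, …:
  i=0: 309   i=1: 402   i=2: 175   i=3: 180
  i=4: 115   i=5: 469   i=6: 286   i=7: 210
  i=8: 216   i=9: 138     …   i=20: 343
  i=21: 451
Match at i=21, j=4: k = 21·23 + 4 = 487.

487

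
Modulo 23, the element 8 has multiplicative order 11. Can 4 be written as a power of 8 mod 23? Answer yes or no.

yes

⟨8⟩ has order 11; its elements mod 23 are {1, 2, 3, 4, 6, 8, 9, 12, 13, 16, 18}.
4 is in this set.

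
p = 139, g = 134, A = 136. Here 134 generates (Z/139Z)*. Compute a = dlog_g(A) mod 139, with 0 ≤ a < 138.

112

Baby-step giant-step with m = ceil(sqrt(138)) = 12.
Baby table (134^j mod 139 for j=0..11):
  0:1  1:134  2:25  3:14  4:69  5:72  6:57  7:132
  8:35  9:103  10:41  11:73
Giant step factor: 134^(-12) ≡ 131 (mod 139).
Scan 136·131^i mod 139 for i = 0, 1, …:
  i=0: 136   i=1: 24   i=2: 86   i=3: 7
  i=4: 83   i=5: 31   i=6: 30   i=7: 38
  i=8: 113   i=9: 69
Match at i=9, j=4: a = 9·12 + 4 = 112.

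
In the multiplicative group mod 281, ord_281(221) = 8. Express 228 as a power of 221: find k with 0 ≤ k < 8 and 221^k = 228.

2

Successive powers of 221 modulo 281:
  221^0=1  221^1=221  221^2=228
So 221^2 ≡ 228 (mod 281), giving k = 2.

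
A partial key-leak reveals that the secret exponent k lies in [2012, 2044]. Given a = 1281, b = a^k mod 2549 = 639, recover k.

2040

Compute 1281^2012 mod 2549 = 1700, then multiply by 1281 repeatedly:
  1281^2012=1700  1281^2013=854  1281^2014=453  1281^2015=1670  1281^2016=659
  1281^2017=460  1281^2018=441  1281^2019=1592  1281^2020=152  1281^2021=988
  1281^2022=1324  1281^2023=959  1281^2024=2410  1281^2025=371  1281^2026=1137
  1281^2027=1018  1281^2028=1519  1281^2029=952  1281^2030=1090  1281^2031=1987
  1281^2032=1445  1281^2033=471  1281^2034=1787  1281^2035=145  1281^2036=2217
  1281^2037=391  1281^2038=1267  1281^2039=1863  1281^2040=639
Found 639 at exponent 2040.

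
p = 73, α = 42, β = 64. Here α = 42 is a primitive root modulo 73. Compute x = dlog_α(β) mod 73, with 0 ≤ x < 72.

24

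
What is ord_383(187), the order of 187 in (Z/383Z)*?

382

The order of 187 must divide p − 1 = 382 = 2 · 191.
Divisors: 1, 2, 191, 382.
Check each in increasing order: 187^1 ≡ 187;  187^2 ≡ 116;  187^191 ≡ 382;  187^382 ≡ 1.
Smallest exponent giving 1 is 382.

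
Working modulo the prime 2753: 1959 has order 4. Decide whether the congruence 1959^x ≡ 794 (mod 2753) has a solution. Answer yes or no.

yes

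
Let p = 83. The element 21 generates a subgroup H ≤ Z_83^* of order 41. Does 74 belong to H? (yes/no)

74 ∈ ⟨21⟩ iff 74^41 ≡ 1 (mod 83), since |⟨21⟩| = 41.
74^41 mod 83 = 82.
Since 82 ≠ 1, 74 does not lie in the subgroup.

no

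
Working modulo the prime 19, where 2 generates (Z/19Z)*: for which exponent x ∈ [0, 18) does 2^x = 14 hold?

7

Successive powers of 2 modulo 19:
  2^0=1  2^1=2  2^2=4  2^3=8  2^4=16  2^5=13
  2^6=7  2^7=14
So 2^7 ≡ 14 (mod 19), giving x = 7.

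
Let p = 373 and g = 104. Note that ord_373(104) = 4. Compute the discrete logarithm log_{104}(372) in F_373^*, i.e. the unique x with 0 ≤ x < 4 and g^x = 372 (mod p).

2

Successive powers of 104 modulo 373:
  104^0=1  104^1=104  104^2=372
So 104^2 ≡ 372 (mod 373), giving x = 2.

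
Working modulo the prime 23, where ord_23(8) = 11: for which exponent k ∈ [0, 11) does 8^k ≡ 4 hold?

Successive powers of 8 modulo 23:
  8^0=1  8^1=8  8^2=18  8^3=6  8^4=2  8^5=16
  8^6=13  8^7=12  8^8=4
So 8^8 ≡ 4 (mod 23), giving k = 8.

8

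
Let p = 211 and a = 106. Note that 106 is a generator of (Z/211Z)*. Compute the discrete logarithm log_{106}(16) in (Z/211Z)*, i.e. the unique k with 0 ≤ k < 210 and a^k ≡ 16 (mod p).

Baby-step giant-step with m = ceil(sqrt(210)) = 15.
Baby table (106^j mod 211 for j=0..14):
  0:1  1:106  2:53  3:132  4:66  5:33  6:122  7:61
  8:136  9:68  10:34  11:17  12:114  13:57  14:134
Giant step factor: 106^(-15) ≡ 63 (mod 211).
Scan 16·63^i mod 211 for i = 0, 1, …:
  i=0: 16   i=1: 164   i=2: 204   i=3: 192
  i=4: 69   i=5: 127   i=6: 194   i=7: 195
  i=8: 47   i=9: 7   i=10: 19   i=11: 142
  i=12: 84   i=13: 17
Match at i=13, j=11: k = 13·15 + 11 = 206.

206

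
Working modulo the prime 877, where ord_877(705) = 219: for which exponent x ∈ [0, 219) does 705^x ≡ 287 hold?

136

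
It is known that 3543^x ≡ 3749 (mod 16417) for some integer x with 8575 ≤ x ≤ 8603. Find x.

Compute 3543^8575 mod 16417 = 15199, then multiply by 3543 repeatedly:
  3543^8575=15199  3543^8576=2297  3543^8577=11856  3543^8578=11122  3543^8579=4446
  3543^8580=8275  3543^8581=13980  3543^8582=1051  3543^8583=13451  3543^8584=14759
  3543^8585=2992  3543^8586=11691  3543^8587=1122  3543^8588=2332  3543^8589=4525
  3543^8590=9083  3543^8591=3749
Found 3749 at exponent 8591.

8591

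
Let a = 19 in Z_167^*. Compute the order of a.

83

The order of 19 must divide p − 1 = 166 = 2 · 83.
Divisors: 1, 2, 83, 166.
Check each in increasing order: 19^1 ≡ 19;  19^2 ≡ 27;  19^83 ≡ 1.
Smallest exponent giving 1 is 83.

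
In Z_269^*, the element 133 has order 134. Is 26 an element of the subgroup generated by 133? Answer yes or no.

26 ∈ ⟨133⟩ iff 26^134 ≡ 1 (mod 269), since |⟨133⟩| = 134.
26^134 mod 269 = 268.
Since 268 ≠ 1, 26 does not lie in the subgroup.

no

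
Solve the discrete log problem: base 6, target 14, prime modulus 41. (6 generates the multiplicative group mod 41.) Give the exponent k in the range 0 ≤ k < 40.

25

Successive powers of 6 modulo 41:
  6^0=1  6^1=6  6^2=36  6^3=11  6^4=25  6^5=27
  6^6=39  6^7=29  6^8=10  6^9=19  6^10=32  6^11=28
  6^12=4  6^13=24  6^14=21  6^15=3  6^16=18  6^17=26
  6^18=33  6^19=34  6^20=40  6^21=35  6^22=5  6^23=30
  6^24=16  6^25=14
So 6^25 ≡ 14 (mod 41), giving k = 25.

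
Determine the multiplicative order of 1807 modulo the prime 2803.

2802

The order of 1807 must divide p − 1 = 2802 = 2 · 3 · 467.
Divisors: 1, 2, 3, 6, 467, 934, 1401, 2802.
Check each in increasing order: 1807^1 ≡ 1807;  1807^2 ≡ 2557;  1807^3 ≡ 1155;  1807^6 ≡ 2600;  1807^467 ≡ 2390;  1807^934 ≡ 2389;  1807^1401 ≡ 2802;  1807^2802 ≡ 1.
Smallest exponent giving 1 is 2802.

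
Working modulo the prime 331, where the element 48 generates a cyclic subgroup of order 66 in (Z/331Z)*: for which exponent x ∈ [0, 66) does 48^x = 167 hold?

Baby-step giant-step with m = ceil(sqrt(66)) = 9.
Baby table (48^j mod 331 for j=0..8):
  0:1  1:48  2:318  3:38  4:169  5:168  6:120  7:133
  8:95
Giant step factor: 48^(-9) ≡ 246 (mod 331).
Scan 167·246^i mod 331 for i = 0, 1, …:
  i=0: 167   i=1: 38
Match at i=1, j=3: x = 1·9 + 3 = 12.

12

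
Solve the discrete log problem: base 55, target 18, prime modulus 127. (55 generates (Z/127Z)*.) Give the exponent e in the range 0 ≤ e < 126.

Baby-step giant-step with m = ceil(sqrt(126)) = 12.
Baby table (55^j mod 127 for j=0..11):
  0:1  1:55  2:104  3:5  4:21  5:12  6:25  7:105
  8:60  9:125  10:17  11:46
Giant step factor: 55^(-12) ≡ 38 (mod 127).
Scan 18·38^i mod 127 for i = 0, 1, …:
  i=0: 18   i=1: 49   i=2: 84   i=3: 17
Match at i=3, j=10: e = 3·12 + 10 = 46.

46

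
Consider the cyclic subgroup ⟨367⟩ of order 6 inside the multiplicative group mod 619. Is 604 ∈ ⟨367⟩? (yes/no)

604 ∈ ⟨367⟩ iff 604^6 ≡ 1 (mod 619), since |⟨367⟩| = 6.
604^6 mod 619 = 406.
Since 406 ≠ 1, 604 does not lie in the subgroup.

no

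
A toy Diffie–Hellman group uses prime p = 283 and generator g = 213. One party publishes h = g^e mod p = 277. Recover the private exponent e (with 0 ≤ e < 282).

217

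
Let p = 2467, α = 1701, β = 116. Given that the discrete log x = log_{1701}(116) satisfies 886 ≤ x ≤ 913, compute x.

901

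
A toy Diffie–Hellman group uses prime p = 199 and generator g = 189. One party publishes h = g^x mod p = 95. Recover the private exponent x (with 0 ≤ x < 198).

157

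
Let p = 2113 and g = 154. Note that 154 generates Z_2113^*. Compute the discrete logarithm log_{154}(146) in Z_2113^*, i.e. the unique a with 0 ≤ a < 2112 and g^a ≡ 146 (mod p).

10

Baby-step giant-step with m = ceil(sqrt(2112)) = 46.
Baby table (154^j mod 2113 for j=0..45):
  0:1  1:154  2:473  3:1000  4:1864  5:1801  6:551  7:334
  8:724  9:1620  10:146  11:1354  12:1442  13:203  14:1680  15:934
  16:152  17:165  18:54  19:1977  20:186  21:1175  22:1345  23:56
  24:172  25:1132  26:1062  27:847  28:1545  29:1274  30:1800  31:397
  32:1974  33:1837  34:1869  35:458  36:803  37:1108  38:1592  39:60
  40:788  41:911  42:836  43:1964  44:297  45:1365
Giant step factor: 154^(-46) ≡ 1293 (mod 2113).
Scan 146·1293^i mod 2113 for i = 0, 1, …:
  i=0: 146
Match at i=0, j=10: a = 0·46 + 10 = 10.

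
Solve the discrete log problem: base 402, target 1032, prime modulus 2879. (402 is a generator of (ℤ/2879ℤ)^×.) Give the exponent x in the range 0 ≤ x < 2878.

1703

Baby-step giant-step with m = ceil(sqrt(2878)) = 54.
Baby table (402^j mod 2879 for j=0..53):
  0:1  1:402  2:380  3:173  4:450  5:2402  6:1139  7:117
  8:970  9:1275  10:88  11:828  12:1771  13:829  14:2173  15:1209
  16:2346  17:1659  18:1869  19:2798  20:1986  21:889  22:382  23:977
  24:1210  25:2748  26:2039  27:2042  28:369  29:1509  30:2028  31:499
  32:1947  33:2485  34:2836  35:2867  36:934  37:1198  38:803  39:358
  40:2845  41:727  42:1475  43:2755  44:1974  45:1823  46:1580  47:1780
  48:1568  49:2714  50:2766  51:638  52:245  53:604
Giant step factor: 402^(-54) ≡ 856 (mod 2879).
Scan 1032·856^i mod 2879 for i = 0, 1, …:
  i=0: 1032   i=1: 2418   i=2: 2686   i=3: 1774
  i=4: 1311   i=5: 2285   i=6: 1119   i=7: 2036
  i=8: 1021   i=9: 1639     …   i=30: 1337
  i=31: 1509
Match at i=31, j=29: x = 31·54 + 29 = 1703.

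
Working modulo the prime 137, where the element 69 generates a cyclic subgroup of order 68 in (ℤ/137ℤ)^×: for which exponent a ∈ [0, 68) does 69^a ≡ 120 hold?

3

Successive powers of 69 modulo 137:
  69^0=1  69^1=69  69^2=103  69^3=120
So 69^3 ≡ 120 (mod 137), giving a = 3.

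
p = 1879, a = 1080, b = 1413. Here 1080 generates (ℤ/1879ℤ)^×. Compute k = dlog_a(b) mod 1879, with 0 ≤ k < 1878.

423

Baby-step giant-step with m = ceil(sqrt(1878)) = 44.
Baby table (1080^j mod 1879 for j=0..43):
  0:1  1:1080  2:1420  3:336  4:233  5:1733  6:156  7:1249
  8:1677  9:1683  10:647  11:1651  12:1788  13:1307  14:431  15:1367
  16:1345  17:133  18:836  19:960  20:1471  21:925  22:1251  23:79
  24:765  25:1319  26:238  27:1496  28:1619  29:1050  30:963  31:953
  32:1427  33:380  34:778  35:327  36:1787  37:227  38:890  39:1031
  40:1112  41:279  42:680  43:1590
Giant step factor: 1080^(-44) ≡ 301 (mod 1879).
Scan 1413·301^i mod 1879 for i = 0, 1, …:
  i=0: 1413   i=1: 659   i=2: 1064   i=3: 834
  i=4: 1127   i=5: 1007   i=6: 588   i=7: 362
  i=8: 1859   i=9: 1496
Match at i=9, j=27: k = 9·44 + 27 = 423.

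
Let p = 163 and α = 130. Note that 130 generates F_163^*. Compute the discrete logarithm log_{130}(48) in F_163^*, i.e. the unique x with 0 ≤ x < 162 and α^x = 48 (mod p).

33

Baby-step giant-step with m = ceil(sqrt(162)) = 13.
Baby table (130^j mod 163 for j=0..12):
  0:1  1:130  2:111  3:86  4:96  5:92  6:61  7:106
  8:88  9:30  10:151  11:70  12:135
Giant step factor: 130^(-13) ≡ 3 (mod 163).
Scan 48·3^i mod 163 for i = 0, 1, …:
  i=0: 48   i=1: 144   i=2: 106
Match at i=2, j=7: x = 2·13 + 7 = 33.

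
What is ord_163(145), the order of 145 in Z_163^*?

81

The order of 145 must divide p − 1 = 162 = 2 · 3^4.
Divisors: 1, 2, 3, 6, 9, 18, 27, 54, 81, 162.
Check each in increasing order: 145^1 ≡ 145;  145^2 ≡ 161;  145^3 ≡ 36;  145^6 ≡ 155;  145^9 ≡ 38;  145^18 ≡ 140;  145^27 ≡ 104;  145^54 ≡ 58;  145^81 ≡ 1.
Smallest exponent giving 1 is 81.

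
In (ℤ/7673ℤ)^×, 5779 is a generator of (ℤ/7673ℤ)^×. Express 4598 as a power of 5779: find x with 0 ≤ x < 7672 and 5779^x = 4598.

7554

Baby-step giant-step with m = ceil(sqrt(7672)) = 88.
Baby table (5779^j mod 7673 for j=0..87):
  0:1  1:5779  2:3945  3:1672  4:2181  5:4933  6:2612  7:1957
  8:7174  9:1327  10:3406  11:2029  12:1247  13:1466  14:1022  15:5601
  16:3465  17:5378  18:3812  19:365  20:6933  21:5074  22:4113  23:5746
  24:5063  25:1928  26:716  27:2017  28:956  29:164  30:3977  31:2448
  32:5653  33:4726  34:3347  35:6353  36:6355  37:2567  38:2784  39:6128
  40:2817  41:5010  42:2561  43:6475  44:5477  45:458  46:7270  47:3655
  48:6149  49:1408  50:3452  51:6981  52:6238  53:1648  54:1599  55:2329
  56:849  57:3324  58:3877  59:23  60:2476  61:6332  62:91  63:4125
  64:6037  65:6365  66:6646  67:3869  68:7502  69:1608  70:629  71:5662
  72:3026  73:487  74:6055  75:2965  76:926  77:3273  78:722  79:5999
  80:1607  81:2523  82:1717  83:1354  84:5979  85:1122  86:353  87:6642
Giant step factor: 5779^(-88) ≡ 1487 (mod 7673).
Scan 4598·1487^i mod 7673 for i = 0, 1, …:
  i=0: 4598   i=1: 583   i=2: 7545   i=3: 1489
  i=4: 4319   i=5: 52   i=6: 594   i=7: 883
  i=8: 938   i=9: 5993     …   i=84: 4612
  i=85: 6055
Match at i=85, j=74: x = 85·88 + 74 = 7554.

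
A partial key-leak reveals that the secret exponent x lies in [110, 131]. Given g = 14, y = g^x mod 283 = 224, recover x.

127

Compute 14^110 mod 283 = 103, then multiply by 14 repeatedly:
  14^110=103  14^111=27  14^112=95  14^113=198  14^114=225
  14^115=37  14^116=235  14^117=177  14^118=214  14^119=166
  14^120=60  14^121=274  14^122=157  14^123=217  14^124=208
  14^125=82  14^126=16  14^127=224
Found 224 at exponent 127.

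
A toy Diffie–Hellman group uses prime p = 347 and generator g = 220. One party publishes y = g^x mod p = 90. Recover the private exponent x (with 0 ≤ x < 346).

202

Baby-step giant-step with m = ceil(sqrt(346)) = 19.
Baby table (220^j mod 347 for j=0..18):
  0:1  1:220  2:167  3:305  4:129  5:273  6:29  7:134
  8:332  9:170  10:271  11:283  12:147  13:69  14:259  15:72
  16:225  17:226  18:99
Giant step factor: 220^(-19) ≡ 317 (mod 347).
Scan 90·317^i mod 347 for i = 0, 1, …:
  i=0: 90   i=1: 76   i=2: 149   i=3: 41
  i=4: 158   i=5: 118   i=6: 277   i=7: 18
  i=8: 154   i=9: 238   i=10: 147
Match at i=10, j=12: x = 10·19 + 12 = 202.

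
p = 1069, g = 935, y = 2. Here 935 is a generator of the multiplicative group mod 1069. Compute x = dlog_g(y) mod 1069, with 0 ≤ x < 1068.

417

Baby-step giant-step with m = ceil(sqrt(1068)) = 33.
Baby table (935^j mod 1069 for j=0..32):
  0:1  1:935  2:852  3:215  4:53  5:381  6:258  7:705
  8:671  9:951  10:846  11:1019  12:286  13:160  14:1009  15:557
  16:192  17:997  18:27  19:658  20:555  21:460  22:362  23:666
  24:552  25:862  26:1013  27:21  28:393  29:788  30:239  31:44
  32:518
Giant step factor: 935^(-33) ≡ 864 (mod 1069).
Scan 2·864^i mod 1069 for i = 0, 1, …:
  i=0: 2   i=1: 659   i=2: 668   i=3: 961
  i=4: 760   i=5: 274   i=6: 487   i=7: 651
  i=8: 170   i=9: 427   i=10: 123   i=11: 441
  i=12: 460
Match at i=12, j=21: x = 12·33 + 21 = 417.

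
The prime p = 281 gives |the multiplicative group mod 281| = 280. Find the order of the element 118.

70

The order of 118 must divide p − 1 = 280 = 2^3 · 5 · 7.
Divisors: 1, 2, 4, 5, 7, 8, 10, 14, 20, 28, 35, 40, 56, 70, 140, 280.
Check each in increasing order: 118^1 ≡ 118;  118^2 ≡ 155;  118^4 ≡ 140;  118^5 ≡ 222;  118^7 ≡ 128;  118^8 ≡ 211;  118^10 ≡ 109;  118^14 ≡ 86;  118^20 ≡ 79;  118^28 ≡ 90;  118^35 ≡ 280;  118^40 ≡ 59;  118^56 ≡ 232;  118^70 ≡ 1.
Smallest exponent giving 1 is 70.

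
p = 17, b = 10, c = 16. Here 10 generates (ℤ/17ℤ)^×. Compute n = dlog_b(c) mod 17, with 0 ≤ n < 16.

Successive powers of 10 modulo 17:
  10^0=1  10^1=10  10^2=15  10^3=14  10^4=4  10^5=6
  10^6=9  10^7=5  10^8=16
So 10^8 ≡ 16 (mod 17), giving n = 8.

8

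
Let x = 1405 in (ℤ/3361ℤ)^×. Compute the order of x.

1120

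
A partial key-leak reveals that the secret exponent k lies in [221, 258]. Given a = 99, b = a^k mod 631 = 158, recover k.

224

Compute 99^221 mod 631 = 193, then multiply by 99 repeatedly:
  99^221=193  99^222=177  99^223=486  99^224=158
Found 158 at exponent 224.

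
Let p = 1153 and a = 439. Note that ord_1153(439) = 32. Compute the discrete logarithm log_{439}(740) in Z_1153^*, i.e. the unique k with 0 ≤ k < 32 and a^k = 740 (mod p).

Successive powers of 439 modulo 1153:
  439^0=1  439^1=439  439^2=170  439^3=838  439^4=75  439^5=641
  439^6=67  439^7=588  439^8=1013  439^9=802  439^10=413  439^11=286
  439^12=1030  439^13=194  439^14=997  439^15=696  439^16=1152  439^17=714
  439^18=983  439^19=315  439^20=1078  439^21=512  439^22=1086  439^23=565
  439^24=140  439^25=351  439^26=740
So 439^26 ≡ 740 (mod 1153), giving k = 26.

26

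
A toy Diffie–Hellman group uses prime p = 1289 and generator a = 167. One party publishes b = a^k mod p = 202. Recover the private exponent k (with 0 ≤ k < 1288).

Baby-step giant-step with m = ceil(sqrt(1288)) = 36.
Baby table (167^j mod 1289 for j=0..35):
  0:1  1:167  2:820  3:306  4:831  5:854  6:828  7:353
  8:946  9:724  10:1031  11:740  12:1125  13:970  14:865  15:87
  16:350  17:445  18:842  19:113  20:825  21:1141  22:1064  23:1095
  24:1116  25:756  26:1219  27:1200  28:605  29:493  30:1124  31:803
  32:45  33:1070  34:808  35:880
Giant step factor: 167^(-36) ≡ 1197 (mod 1289).
Scan 202·1197^i mod 1289 for i = 0, 1, …:
  i=0: 202   i=1: 751   i=2: 514   i=3: 405
  i=4: 121   i=5: 469   i=6: 678   i=7: 785
  i=8: 1253   i=9: 734     …   i=21: 1000
  i=22: 808
Match at i=22, j=34: k = 22·36 + 34 = 826.

826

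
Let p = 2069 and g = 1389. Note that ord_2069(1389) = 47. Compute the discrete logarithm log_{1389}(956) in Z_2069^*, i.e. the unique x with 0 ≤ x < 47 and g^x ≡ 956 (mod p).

8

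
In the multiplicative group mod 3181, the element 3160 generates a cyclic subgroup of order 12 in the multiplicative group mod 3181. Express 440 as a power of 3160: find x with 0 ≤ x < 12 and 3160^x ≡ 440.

4

Successive powers of 3160 modulo 3181:
  3160^0=1  3160^1=3160  3160^2=441  3160^3=282  3160^4=440
So 3160^4 ≡ 440 (mod 3181), giving x = 4.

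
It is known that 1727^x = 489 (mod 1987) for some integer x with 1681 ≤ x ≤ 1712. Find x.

1711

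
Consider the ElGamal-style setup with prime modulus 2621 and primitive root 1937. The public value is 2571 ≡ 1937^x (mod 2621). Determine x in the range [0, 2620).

123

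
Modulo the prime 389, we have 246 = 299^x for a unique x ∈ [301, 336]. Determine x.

Compute 299^301 mod 389 = 101, then multiply by 299 repeatedly:
  299^301=101  299^302=246
Found 246 at exponent 302.

302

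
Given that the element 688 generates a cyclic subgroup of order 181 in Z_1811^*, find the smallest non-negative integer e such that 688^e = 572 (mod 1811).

23

Successive powers of 688 modulo 1811:
  688^0=1  688^1=688  688^2=673  688^3=1219  688^4=179  688^5=4
  688^6=941  688^7=881  688^8=1254  688^9=716  688^10=16  688^11=142
  688^12=1713  688^13=1394  688^14=1053  688^15=64  688^16=568  688^17=1419
  688^18=143  688^19=590  688^20=256  688^21=461  688^22=243  688^23=572
So 688^23 ≡ 572 (mod 1811), giving e = 23.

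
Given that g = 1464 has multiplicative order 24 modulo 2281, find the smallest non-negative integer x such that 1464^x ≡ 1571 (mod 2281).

18

Successive powers of 1464 modulo 2281:
  1464^0=1  1464^1=1464  1464^2=1437  1464^3=686  1464^4=664  1464^5=390
  1464^6=710  1464^7=1585  1464^8=663  1464^9=1207  1464^10=1554  1464^11=899
  1464^12=2280  1464^13=817  1464^14=844  1464^15=1595  1464^16=1617  1464^17=1891
  1464^18=1571
So 1464^18 ≡ 1571 (mod 2281), giving x = 18.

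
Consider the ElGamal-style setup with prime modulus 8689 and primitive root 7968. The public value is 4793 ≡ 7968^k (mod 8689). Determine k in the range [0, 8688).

2193

Baby-step giant-step with m = ceil(sqrt(8688)) = 94.
Baby table (7968^j mod 8689 for j=0..93):
  0:1  1:7968  2:7190  3:3343  4:5239  5:2396  6:1595  7:5642
  8:7259  9:5728  10:6076  11:7149  12:6837  13:5875  14:4357  15:4021
  16:2985  17:2687  18:320  19:3883  20:6904  21:1013  22:8192  23:2088
  24:6438  25:6817  26:2917  27:8270  28:6673  29:2473  30:6901  31:3176
  32:4000  33:748  34:8099  35:8318  36:6821  37:33  38:2274  39:2667
  40:6051  41:7796  42:867  43:501  44:3717  45:4944  46:6555  47:661
  48:1314  49:8396  50:2717  51:4757  52:2358  53:2926  54:1781  55:1871
  56:6493  57:1918  58:7362  59:977  60:8081  61:3918  62:7736  63:682
  64:3551  65:2984  66:3408  67:1819  68:540  69:1665  70:7306  71:6597
  72:5135  73:7868  74:1089  75:5530  76:1121  77:8525  78:5287  79:2544
  80:7844  81:1015  82:6750  83:7779  84:4435  85:8606  86:7709  87:2771
  88:579  89:8302  90:979  91:6639  92:920  93:5733
Giant step factor: 7968^(-94) ≡ 429 (mod 8689).
Scan 4793·429^i mod 8689 for i = 0, 1, …:
  i=0: 4793   i=1: 5593   i=2: 1233   i=3: 7617
  i=4: 629   i=5: 482   i=6: 6931   i=7: 1761
  i=8: 8215   i=9: 5190     …   i=22: 1729
  i=23: 3176
Match at i=23, j=31: k = 23·94 + 31 = 2193.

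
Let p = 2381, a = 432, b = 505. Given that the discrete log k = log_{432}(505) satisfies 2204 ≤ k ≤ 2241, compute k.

Compute 432^2204 mod 2381 = 1442, then multiply by 432 repeatedly:
  432^2204=1442  432^2205=1503  432^2206=1664  432^2207=2167  432^2208=411
  432^2209=1358  432^2210=930  432^2211=1752  432^2212=2087  432^2213=1566
  432^2214=308  432^2215=2101  432^2216=471  432^2217=1087  432^2218=527
  432^2219=1469  432^2220=1262  432^2221=2316  432^2222=492  432^2223=635
  432^2224=505
Found 505 at exponent 2224.

2224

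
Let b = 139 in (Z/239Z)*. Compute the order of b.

14

The order of 139 must divide p − 1 = 238 = 2 · 7 · 17.
Divisors: 1, 2, 7, 14, 17, 34, 119, 238.
Check each in increasing order: 139^1 ≡ 139;  139^2 ≡ 201;  139^7 ≡ 238;  139^14 ≡ 1.
Smallest exponent giving 1 is 14.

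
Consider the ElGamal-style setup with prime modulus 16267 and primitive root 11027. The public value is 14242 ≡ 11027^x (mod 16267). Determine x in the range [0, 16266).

Baby-step giant-step with m = ceil(sqrt(16266)) = 128.
Baby table (11027^j mod 16267 for j=0..127):
  0:1  1:11027  2:15171  3:789  4:13725  5:13674  6:4375  7:11470
  8:3765  9:3271  10:5378  11:9991  12:10633  13:13822  14:9671  15:11932
  16:6668  17:1196  18:12022  19:6811  20:158  21:1697  22:5769  23:10793
  24:5039  25:13248  26:8036  27:6623  28:9258  29:12541  30:3840  31:679
  32:4513  33:4098  34:15187  35:14551  36:12456  37:10031  38:12504  39:2516
  40:8697  41:7854  42:550  43:13526  44:15346  45:11008  46:862  47:5346
  48:15001  49:13171  50:4841  51:9680  52:13573  53:13071  54:8297  55:5411
  56:16008  57:6999  58:7325  59:7120  60:7698  61:4640  62:5565  63:6131
  64:885  65:14962  66:6060  67:15051  68:11443  69:15109  70:329  71:342
  72:13557  73:15576  74:9566  75:9054  76:7879  77:15953  78:2393  79:2537
  80:12526  81:1105  82:852  83:8945  84:9694  85:5281  86:13994  87:3076
  88:2357  89:12240  90:3181  91:5235  92:11029  93:4691  94:14864  95:15303
  96:8590  97:15456  98:3953  99:10438  100:10801  101:11920  102:4480  103:14348
  104:2554  105:4781  106:15007  107:14265  108:14532  109:14414  110:14588  111:13780
  112:2013  113:9163  114:6064  115:10358  116:7059  117:1998  118:6428  119:6237
  120:14790  121:12655  122:8359  123:5871  124:13124  125:7116  126:12391  127:9024
Giant step factor: 11027^(-128) ≡ 3903 (mod 16267).
Scan 14242·3903^i mod 16267 for i = 0, 1, …:
  i=0: 14242   i=1: 2187   i=2: 11953   i=3: 15070
  i=4: 13005   i=5: 5475   i=6: 10354   i=7: 4434
  i=8: 14081   i=9: 8217     …   i=98: 1537
  i=99: 12655
Match at i=99, j=121: x = 99·128 + 121 = 12793.

12793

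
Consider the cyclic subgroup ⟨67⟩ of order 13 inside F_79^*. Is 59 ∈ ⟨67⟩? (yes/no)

59 ∈ ⟨67⟩ iff 59^13 ≡ 1 (mod 79), since |⟨67⟩| = 13.
59^13 mod 79 = 24.
Since 24 ≠ 1, 59 does not lie in the subgroup.

no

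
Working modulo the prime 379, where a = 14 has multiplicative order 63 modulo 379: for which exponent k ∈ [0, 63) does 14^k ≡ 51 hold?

21

Successive powers of 14 modulo 379:
  14^0=1  14^1=14  14^2=196  14^3=91  14^4=137  14^5=23
  14^6=322  14^7=339  14^8=198  14^9=119  14^10=150  14^11=205
  14^12=217  14^13=6  14^14=84  14^15=39  14^16=167  14^17=64
  14^18=138  14^19=37  14^20=139  14^21=51
So 14^21 ≡ 51 (mod 379), giving k = 21.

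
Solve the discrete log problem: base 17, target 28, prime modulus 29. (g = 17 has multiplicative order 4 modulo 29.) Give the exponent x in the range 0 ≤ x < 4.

2

Successive powers of 17 modulo 29:
  17^0=1  17^1=17  17^2=28
So 17^2 ≡ 28 (mod 29), giving x = 2.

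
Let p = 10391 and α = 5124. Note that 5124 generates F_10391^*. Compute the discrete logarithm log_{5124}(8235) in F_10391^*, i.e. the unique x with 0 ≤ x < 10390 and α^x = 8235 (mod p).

5493

Baby-step giant-step with m = ceil(sqrt(10390)) = 102.
Baby table (5124^j mod 10391 for j=0..101):
  0:1  1:5124  2:7710  3:9849  4:7580  5:8753  6:2816  7:6476
  8:4561  9:1205  10:2166  11:996  12:1523  13:211  14:500  15:5814
  16:10330  17:9557  18:7676  19:1889  20:5215  21:6399  22:4871  23:10213
  24:2336  25:9623  26:2957  27:1590  28:616  29:7911  30:673  31:9031
  32:3721  33:9310  34:9750  35:9463  36:4006  37:4519  38:4208  39:467
  40:2978  41:5284  42:6661  43:6920  44:3988  45:5806  46:511  47:10223
  48:1621  49:3595  50:7928  51:4653  52:5018  53:4898  54:3087  55:2686
  56:5380  57:10188  58:9319  59:3911  60:6116  61:9519  62:2  63:10248
  64:5029  65:9307  66:4769  67:7115  68:5632  69:2561  70:9122  71:2410
  72:4332  73:1992  74:3046  75:422  76:1000  77:1237  78:10269  79:8723
  80:4961  81:3778  82:39  83:2407  84:9742  85:10035  86:4672  87:8855
  88:5914  89:3180  90:1232  91:5431  92:1346  93:7671  94:7442  95:8229
  96:9109  97:8535  98:8012  99:9038  100:8416  101:934
Giant step factor: 5124^(-102) ≡ 9011 (mod 10391).
Scan 8235·9011^i mod 10391 for i = 0, 1, …:
  i=0: 8235   i=1: 3454   i=2: 2949   i=3: 3652
  i=4: 10266   i=5: 6244   i=6: 7810   i=7: 8058
  i=8: 8721   i=9: 8189     …   i=52: 6055
  i=53: 8855
Match at i=53, j=87: x = 53·102 + 87 = 5493.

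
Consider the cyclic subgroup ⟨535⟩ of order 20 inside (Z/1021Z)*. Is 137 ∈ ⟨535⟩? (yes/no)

⟨535⟩ has order 20; its elements mod 1021 are {1, 26, 219, 226, 250, 345, 374, 384, 432, 486, 535, 589, 637, 647, 676, 771, 795, 802, 995, 1020}.
137 is not in this set.

no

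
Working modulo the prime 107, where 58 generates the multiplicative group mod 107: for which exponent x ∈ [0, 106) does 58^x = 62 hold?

94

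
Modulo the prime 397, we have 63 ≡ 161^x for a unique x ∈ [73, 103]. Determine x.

99

Compute 161^73 mod 397 = 59, then multiply by 161 repeatedly:
  161^73=59  161^74=368  161^75=95  161^76=209  161^77=301
  161^78=27  161^79=377  161^80=353  161^81=62  161^82=57
  161^83=46  161^84=260  161^85=175  161^86=385  161^87=53
  161^88=196  161^89=193  161^90=107  161^91=156  161^92=105
  161^93=231  161^94=270  161^95=197  161^96=354  161^97=223
  161^98=173  161^99=63
Found 63 at exponent 99.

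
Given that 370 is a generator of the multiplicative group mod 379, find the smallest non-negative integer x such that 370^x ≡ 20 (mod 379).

104

Baby-step giant-step with m = ceil(sqrt(378)) = 20.
Baby table (370^j mod 379 for j=0..19):
  0:1  1:370  2:81  3:29  4:118  5:75  6:83  7:11
  8:280  9:133  10:319  11:161  12:67  13:155  14:121  15:48
  16:326  17:98  18:255  19:358
Giant step factor: 370^(-20) ≡ 377 (mod 379).
Scan 20·377^i mod 379 for i = 0, 1, …:
  i=0: 20   i=1: 339   i=2: 80   i=3: 219
  i=4: 320   i=5: 118
Match at i=5, j=4: x = 5·20 + 4 = 104.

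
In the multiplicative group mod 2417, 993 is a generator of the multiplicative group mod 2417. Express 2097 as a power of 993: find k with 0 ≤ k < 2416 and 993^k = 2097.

837

Baby-step giant-step with m = ceil(sqrt(2416)) = 50.
Baby table (993^j mod 2417 for j=0..49):
  0:1  1:993  2:2330  3:621  4:318  5:1564  6:1338  7:1701
  8:2027  9:1867  10:92  11:1927  12:1664  13:1541  14:252  15:1285
  16:2246  17:1804  18:375  19:157  20:1213  21:843  22:817  23:1586
  24:1431  25:2204  26:1187  27:1612  28:662  29:2359  30:414  31:212
  32:237  33:892  34:1134  35:2157  36:439  37:867  38:479  39:1915
  40:1833  41:168  42:51  43:2303  44:397  45:250  46:1716  47:3
  48:562  49:2156
Giant step factor: 993^(-50) ≡ 1924 (mod 2417).
Scan 2097·1924^i mod 2417 for i = 0, 1, …:
  i=0: 2097   i=1: 655   i=2: 963   i=3: 1390
  i=4: 1158   i=5: 1935   i=6: 760   i=7: 2372
  i=8: 432   i=9: 2137     …   i=15: 665
  i=16: 867
Match at i=16, j=37: k = 16·50 + 37 = 837.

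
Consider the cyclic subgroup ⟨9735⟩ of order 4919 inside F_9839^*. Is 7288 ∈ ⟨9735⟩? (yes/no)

7288 ∈ ⟨9735⟩ iff 7288^4919 ≡ 1 (mod 9839), since |⟨9735⟩| = 4919.
7288^4919 mod 9839 = 9838.
Since 9838 ≠ 1, 7288 does not lie in the subgroup.

no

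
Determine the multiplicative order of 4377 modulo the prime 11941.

11940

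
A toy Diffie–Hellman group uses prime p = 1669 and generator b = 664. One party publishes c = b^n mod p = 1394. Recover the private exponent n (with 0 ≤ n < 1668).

Baby-step giant-step with m = ceil(sqrt(1668)) = 41.
Baby table (664^j mod 1669 for j=0..40):
  0:1  1:664  2:280  3:661  4:1626  5:1490  6:1312  7:1619
  8:180  9:1021  10:330  11:481  12:605  13:1160  14:831  15:1014
  16:689  17:190  18:985  19:1461  20:415  21:175  22:1039  23:599
  24:514  25:820  26:386  27:947  28:1264  29:1458  30:92  31:1004
  32:725  33:728  34:1051  35:222  36:536  37:407  38:1539  39:468
  40:318
Giant step factor: 664^(-41) ≡ 1527 (mod 1669).
Scan 1394·1527^i mod 1669 for i = 0, 1, …:
  i=0: 1394   i=1: 663   i=2: 987   i=3: 42
  i=4: 712   i=5: 705   i=6: 30   i=7: 747
  i=8: 742   i=9: 1452     …   i=18: 1079
  i=19: 330
Match at i=19, j=10: n = 19·41 + 10 = 789.

789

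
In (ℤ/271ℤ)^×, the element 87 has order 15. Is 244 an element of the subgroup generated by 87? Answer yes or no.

yes

⟨87⟩ has order 15; its elements mod 271 are {1, 9, 10, 28, 57, 81, 87, 90, 100, 187, 241, 242, 244, 252, 268}.
244 is in this set.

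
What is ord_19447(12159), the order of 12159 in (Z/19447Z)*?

19446

The order of 12159 must divide p − 1 = 19446 = 2 · 3 · 7 · 463.
Divisors: 1, 2, 3, 6, 7, 14, 21, 42, 463, 926, 1389, 2778, 3241, 6482, 9723, 19446.
Check each in increasing order: 12159^1 ≡ 12159;  12159^2 ≡ 5187;  12159^3 ≡ 2112;  12159^6 ≡ 7181;  12159^7 ≡ 16196;  12159^14 ≡ 9280;  12159^21 ≡ 12464;  12159^42 ≡ 8660;  12159^463 ≡ 17701;  12159^926 ≡ 14784;  12159^1389 ≡ 12752;  12159^2778 ≡ 17137;  12159^3241 ≡ 7731;  12159^6482 ≡ 7730;  12159^9723 ≡ 19446;  12159^19446 ≡ 1.
Smallest exponent giving 1 is 19446.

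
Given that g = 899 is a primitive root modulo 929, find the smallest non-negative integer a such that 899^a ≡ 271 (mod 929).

407

Baby-step giant-step with m = ceil(sqrt(928)) = 31.
Baby table (899^j mod 929 for j=0..30):
  0:1  1:899  2:900  3:870  4:841  5:782  6:694  7:547
  8:312  9:859  10:242  11:172  12:414  13:586  14:71  15:657
  16:728  17:456  18:255  19:711  20:37  21:748  22:785  23:604
  24:460  25:135  26:595  27:730  28:396  29:197  30:593
Giant step factor: 899^(-31) ≡ 401 (mod 929).
Scan 271·401^i mod 929 for i = 0, 1, …:
  i=0: 271   i=1: 907   i=2: 468   i=3: 10
  i=4: 294   i=5: 840   i=6: 542   i=7: 885
  i=8: 7   i=9: 20   i=10: 588   i=11: 751
  i=12: 155   i=13: 841
Match at i=13, j=4: a = 13·31 + 4 = 407.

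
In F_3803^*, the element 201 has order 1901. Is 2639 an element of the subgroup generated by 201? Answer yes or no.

yes

2639 ∈ ⟨201⟩ iff 2639^1901 ≡ 1 (mod 3803), since |⟨201⟩| = 1901.
2639^1901 mod 3803 = 1.
Since 1 = 1, 2639 lies in the subgroup.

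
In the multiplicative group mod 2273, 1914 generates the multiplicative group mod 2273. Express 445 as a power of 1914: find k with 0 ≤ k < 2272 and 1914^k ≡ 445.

1528

Baby-step giant-step with m = ceil(sqrt(2272)) = 48.
Baby table (1914^j mod 2273 for j=0..47):
  0:1  1:1914  2:1593  3:909  4:981  5:136  6:1182  7:713
  8:882  9:1582  10:312  11:1642  12:1502  13:1756  14:1490  15:1518
  16:558  17:1975  18:151  19:343  20:1878  21:879  22:386  23:79
  24:1188  25:832  26:1348  27:217  28:1652  29:185  30:1775  31:1488
  32:2236  33:1918  34:157  35:462  36:71  37:1787  38:1726  39:895
  40:1461  41:564  42:2094  43:617  44:1251  45:945  46:1695  47:659
Giant step factor: 1914^(-48) ≡ 457 (mod 2273).
Scan 445·457^i mod 2273 for i = 0, 1, …:
  i=0: 445   i=1: 1068   i=2: 1654   i=3: 1242
  i=4: 1617   i=5: 244   i=6: 131   i=7: 769
  i=8: 1391   i=9: 1520     …   i=30: 1177
  i=31: 1461
Match at i=31, j=40: k = 31·48 + 40 = 1528.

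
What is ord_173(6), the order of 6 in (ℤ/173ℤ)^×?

43

The order of 6 must divide p − 1 = 172 = 2^2 · 43.
Divisors: 1, 2, 4, 43, 86, 172.
Check each in increasing order: 6^1 ≡ 6;  6^2 ≡ 36;  6^4 ≡ 85;  6^43 ≡ 1.
Smallest exponent giving 1 is 43.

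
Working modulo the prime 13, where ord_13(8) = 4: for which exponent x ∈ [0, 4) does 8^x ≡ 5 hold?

3

Successive powers of 8 modulo 13:
  8^0=1  8^1=8  8^2=12  8^3=5
So 8^3 ≡ 5 (mod 13), giving x = 3.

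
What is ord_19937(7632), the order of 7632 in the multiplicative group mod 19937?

9968

The order of 7632 must divide p − 1 = 19936 = 2^5 · 7 · 89.
Divisors: 1, 2, 4, 7, 8, 14, 16, 28, 32, 56, 89, 112, 178, 224, 356, 623, 712, 1246, 1424, 2492, 2848, 4984, 9968, 19936.
Check each in increasing order: 7632^1 ≡ 7632;  7632^2 ≡ 11447;  7632^4 ≡ 7845;  7632^7 ≡ 15940;  7632^8 ≡ 18443;  7632^14 ≡ 6472;  7632^16 ≡ 19029;  7632^28 ≡ 19084;  7632^32 ≡ 7047;  7632^56 ≡ 9877;  7632^89 ≡ 12042;  7632^112 ≡ 3388;  7632^178 ≡ 7963;  7632^224 ≡ 14769;  7632^356 ≡ 9709;  7632^623 ≡ 18270;  7632^712 ≡ 2545;  7632^1246 ≡ 7646;  7632^1424 ≡ 17437;  7632^2492 ≡ 6032;  7632^2848 ≡ 9719;  7632^4984 ≡ 19936;  7632^9968 ≡ 1.
Smallest exponent giving 1 is 9968.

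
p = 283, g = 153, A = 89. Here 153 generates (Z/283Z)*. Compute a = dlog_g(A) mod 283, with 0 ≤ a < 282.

92

Baby-step giant-step with m = ceil(sqrt(282)) = 17.
Baby table (153^j mod 283 for j=0..16):
  0:1  1:153  2:203  3:212  4:174  5:20  6:230  7:98
  8:278  9:84  10:117  11:72  12:262  13:183  14:265  15:76
  16:25
Giant step factor: 153^(-17) ≡ 126 (mod 283).
Scan 89·126^i mod 283 for i = 0, 1, …:
  i=0: 89   i=1: 177   i=2: 228   i=3: 145
  i=4: 158   i=5: 98
Match at i=5, j=7: a = 5·17 + 7 = 92.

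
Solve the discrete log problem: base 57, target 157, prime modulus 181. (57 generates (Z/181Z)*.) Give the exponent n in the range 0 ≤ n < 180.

79

Baby-step giant-step with m = ceil(sqrt(180)) = 14.
Baby table (57^j mod 181 for j=0..13):
  0:1  1:57  2:172  3:30  4:81  5:92  6:176  7:77
  8:45  9:31  10:138  11:83  12:25  13:158
Giant step factor: 57^(-14) ≡ 37 (mod 181).
Scan 157·37^i mod 181 for i = 0, 1, …:
  i=0: 157   i=1: 17   i=2: 86   i=3: 105
  i=4: 84   i=5: 31
Match at i=5, j=9: n = 5·14 + 9 = 79.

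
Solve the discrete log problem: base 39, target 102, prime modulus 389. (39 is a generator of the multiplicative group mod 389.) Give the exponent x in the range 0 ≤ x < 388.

248

Baby-step giant-step with m = ceil(sqrt(388)) = 20.
Baby table (39^j mod 389 for j=0..19):
  0:1  1:39  2:354  3:191  4:58  5:317  6:304  7:186
  8:252  9:103  10:127  11:285  12:223  13:139  14:364  15:192
  16:97  17:282  18:106  19:244
Giant step factor: 39^(-20) ≡ 67 (mod 389).
Scan 102·67^i mod 389 for i = 0, 1, …:
  i=0: 102   i=1: 221   i=2: 25   i=3: 119
  i=4: 193   i=5: 94   i=6: 74   i=7: 290
  i=8: 369   i=9: 216   i=10: 79   i=11: 236
  i=12: 252
Match at i=12, j=8: x = 12·20 + 8 = 248.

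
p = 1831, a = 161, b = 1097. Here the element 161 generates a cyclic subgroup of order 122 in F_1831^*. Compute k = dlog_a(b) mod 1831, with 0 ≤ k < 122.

Baby-step giant-step with m = ceil(sqrt(122)) = 12.
Baby table (161^j mod 1831 for j=0..11):
  0:1  1:161  2:287  3:432  4:1805  5:1307  6:1693  7:1585
  8:676  9:807  10:1757  11:903
Giant step factor: 161^(-12) ≡ 1145 (mod 1831).
Scan 1097·1145^i mod 1831 for i = 0, 1, …:
  i=0: 1097   i=1: 1830   i=2: 686   i=3: 1802
  i=4: 1584   i=5: 990   i=6: 161
Match at i=6, j=1: k = 6·12 + 1 = 73.

73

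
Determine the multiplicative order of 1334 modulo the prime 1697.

The order of 1334 must divide p − 1 = 1696 = 2^5 · 53.
Divisors: 1, 2, 4, 8, 16, 32, 53, 106, 212, 424, 848, 1696.
Check each in increasing order: 1334^1 ≡ 1334;  1334^2 ≡ 1100;  1334^4 ≡ 39;  1334^8 ≡ 1521;  1334^16 ≡ 430;  1334^32 ≡ 1624;  1334^53 ≡ 1628;  1334^106 ≡ 1367;  1334^212 ≡ 292;  1334^424 ≡ 414;  1334^848 ≡ 1696;  1334^1696 ≡ 1.
Smallest exponent giving 1 is 1696.

1696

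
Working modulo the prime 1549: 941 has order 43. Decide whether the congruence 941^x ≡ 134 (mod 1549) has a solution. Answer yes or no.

134 ∈ ⟨941⟩ iff 134^43 ≡ 1 (mod 1549), since |⟨941⟩| = 43.
134^43 mod 1549 = 1.
Since 1 = 1, 134 lies in the subgroup.

yes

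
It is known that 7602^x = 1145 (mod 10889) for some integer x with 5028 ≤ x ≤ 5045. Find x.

5032

Compute 7602^5028 mod 10889 = 8776, then multiply by 7602 repeatedly:
  7602^5028=8776  7602^5029=9138  7602^5030=6145  7602^5031=480  7602^5032=1145
Found 1145 at exponent 5032.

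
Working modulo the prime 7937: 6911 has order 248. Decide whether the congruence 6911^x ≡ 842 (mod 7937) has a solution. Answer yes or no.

842 ∈ ⟨6911⟩ iff 842^248 ≡ 1 (mod 7937), since |⟨6911⟩| = 248.
842^248 mod 7937 = 970.
Since 970 ≠ 1, 842 does not lie in the subgroup.

no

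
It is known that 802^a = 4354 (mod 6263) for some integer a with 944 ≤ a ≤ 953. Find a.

950

Compute 802^944 mod 6263 = 587, then multiply by 802 repeatedly:
  802^944=587  802^945=1049  802^946=2056  802^947=1743  802^948=1237
  802^949=2520  802^950=4354
Found 4354 at exponent 950.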